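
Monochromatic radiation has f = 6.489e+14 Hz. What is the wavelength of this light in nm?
462.00 nm

Using the wave equation: c = fλ

Solving for wavelength:
λ = c/f = (3×10⁸ m/s) / (6.489e+14 Hz)
λ = 462.00 nm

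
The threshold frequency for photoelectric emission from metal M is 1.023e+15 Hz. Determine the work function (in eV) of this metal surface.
4.23 eV

At the threshold frequency, photon energy equals work function:
φ = hf₀

Calculating:
φ = (6.626×10⁻³⁴ J·s)(1.023e+15 Hz)
φ = 4.23 eV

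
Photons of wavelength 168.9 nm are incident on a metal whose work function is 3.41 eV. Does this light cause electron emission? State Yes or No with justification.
Yes

For photoemission, the photon energy must exceed the work function.

Photon energy: E = hc/λ = 7.3407 eV
Work function: φ = 3.41 eV

Since E_photon (7.3407 eV) > φ (3.41 eV), photoemission WILL occur.
The threshold wavelength is λ₀ = hc/φ = 363.6 nm.
Since 168.9 nm < 363.6 nm, the light has sufficient energy.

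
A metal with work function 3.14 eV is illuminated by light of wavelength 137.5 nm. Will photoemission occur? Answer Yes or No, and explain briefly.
Yes

For photoemission, the photon energy must exceed the work function.

Photon energy: E = hc/λ = 9.0170 eV
Work function: φ = 3.14 eV

Since E_photon (9.0170 eV) > φ (3.14 eV), photoemission WILL occur.
The threshold wavelength is λ₀ = hc/φ = 394.9 nm.
Since 137.5 nm < 394.9 nm, the light has sufficient energy.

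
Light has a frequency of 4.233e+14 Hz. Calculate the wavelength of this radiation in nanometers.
708.23 nm

Using the wave equation: c = fλ

Solving for wavelength:
λ = c/f = (3×10⁸ m/s) / (4.233e+14 Hz)
λ = 708.23 nm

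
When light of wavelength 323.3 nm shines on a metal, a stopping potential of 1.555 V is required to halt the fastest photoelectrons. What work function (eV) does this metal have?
2.28 eV

The stopping potential gives the maximum kinetic energy: KE_max = eV_s = 1.555 eV

From Einstein's photoelectric equation: KE_max = hc/λ - φ
Rearranging: φ = hc/λ - KE_max

Calculate photon energy:
E_photon = hc/λ = (6.626×10⁻³⁴ J·s)(3×10⁸ m/s) / (323.3×10⁻⁹ m) = 3.8350 eV

Therefore:
φ = 3.8350 - 1.555 = 2.28 eV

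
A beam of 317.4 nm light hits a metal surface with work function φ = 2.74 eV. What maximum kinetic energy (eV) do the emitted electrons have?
1.1662 eV

Using Einstein's photoelectric equation: KE_max = hf - φ = hc/λ - φ

First, calculate the photon energy:
E_photon = hc/λ = (6.626×10⁻³⁴ J·s)(3×10⁸ m/s) / (317.4×10⁻⁹ m)
E_photon = 3.9062 eV

Then, the maximum kinetic energy:
KE_max = E_photon - φ = 3.9062 eV - 2.74 eV = 1.1662 eV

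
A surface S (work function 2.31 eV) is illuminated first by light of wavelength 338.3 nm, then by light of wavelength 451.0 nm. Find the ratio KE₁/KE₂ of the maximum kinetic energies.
3.0857

Using Einstein's equation: KE_max = hc/λ - φ

For λ₁ = 338.3 nm:
E₁ = hc/λ₁ = 3.6649 eV
KE₁ = E₁ - φ = 3.6649 - 2.31 = 1.3549 eV

For λ₂ = 451.0 nm:
E₂ = hc/λ₂ = 2.7491 eV
KE₂ = E₂ - φ = 2.7491 - 2.31 = 0.4391 eV

Ratio: KE₁/KE₂ = 1.3549/0.4391 = 3.0857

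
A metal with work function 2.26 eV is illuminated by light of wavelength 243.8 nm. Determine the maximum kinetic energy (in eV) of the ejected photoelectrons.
2.8255 eV

Using Einstein's photoelectric equation: KE_max = hf - φ = hc/λ - φ

First, calculate the photon energy:
E_photon = hc/λ = (6.626×10⁻³⁴ J·s)(3×10⁸ m/s) / (243.8×10⁻⁹ m)
E_photon = 5.0855 eV

Then, the maximum kinetic energy:
KE_max = E_photon - φ = 5.0855 eV - 2.26 eV = 2.8255 eV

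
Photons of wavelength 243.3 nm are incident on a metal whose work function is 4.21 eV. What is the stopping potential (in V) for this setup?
0.8859 V

The stopping potential V_s satisfies: eV_s = KE_max

First, find KE_max using Einstein's equation:
E_photon = hc/λ = 5.0959 eV
KE_max = E_photon - φ = 5.0959 - 4.21 = 0.8859 eV

Since eV_s = KE_max:
V_s = KE_max/e = 0.8859 V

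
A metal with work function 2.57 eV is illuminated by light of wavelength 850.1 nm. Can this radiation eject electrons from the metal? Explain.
No

For photoemission, the photon energy must exceed the work function.

Photon energy: E = hc/λ = 1.4585 eV
Work function: φ = 2.57 eV

Since E_photon (1.4585 eV) < φ (2.57 eV), photoemission will NOT occur.
The threshold wavelength is λ₀ = hc/φ = 482.4 nm.
Since 850.1 nm > 482.4 nm, the photons lack sufficient energy.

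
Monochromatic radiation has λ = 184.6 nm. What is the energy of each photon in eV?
6.7164 eV

Using E = hf = hc/λ:

E = hc/λ = (6.626×10⁻³⁴ J·s)(3×10⁸ m/s) / (184.6×10⁻⁹ m)
E = 6.7164 eV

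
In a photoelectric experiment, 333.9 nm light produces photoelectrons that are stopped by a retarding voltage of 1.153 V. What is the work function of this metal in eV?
2.56 eV

The stopping potential gives the maximum kinetic energy: KE_max = eV_s = 1.153 eV

From Einstein's photoelectric equation: KE_max = hc/λ - φ
Rearranging: φ = hc/λ - KE_max

Calculate photon energy:
E_photon = hc/λ = (6.626×10⁻³⁴ J·s)(3×10⁸ m/s) / (333.9×10⁻⁹ m) = 3.7132 eV

Therefore:
φ = 3.7132 - 1.153 = 2.56 eV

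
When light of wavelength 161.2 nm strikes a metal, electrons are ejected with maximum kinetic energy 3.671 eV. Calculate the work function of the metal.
4.02 eV

From Einstein's photoelectric equation: KE_max = hf - φ = hc/λ - φ

Rearranging for φ:
φ = hc/λ - KE_max

Calculate photon energy:
E_photon = hc/λ = 7.6913 eV

Therefore:
φ = 7.6913 - 3.671 = 4.02 eV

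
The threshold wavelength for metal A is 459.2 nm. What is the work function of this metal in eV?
2.70 eV

At the threshold wavelength, photon energy equals work function:
φ = hc/λ₀

Calculating:
φ = (6.626×10⁻³⁴ J·s)(3×10⁸ m/s) / (459.2×10⁻⁹ m)
φ = 2.70 eV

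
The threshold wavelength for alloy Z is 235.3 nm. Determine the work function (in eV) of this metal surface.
5.27 eV

At the threshold wavelength, photon energy equals work function:
φ = hc/λ₀

Calculating:
φ = (6.626×10⁻³⁴ J·s)(3×10⁸ m/s) / (235.3×10⁻⁹ m)
φ = 5.27 eV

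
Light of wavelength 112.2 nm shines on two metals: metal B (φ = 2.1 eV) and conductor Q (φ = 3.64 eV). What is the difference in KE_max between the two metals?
1.5400 eV

Using KE_max = hc/λ - φ for each metal:

Photon energy: E = hc/λ = 11.0503 eV

For metal B (φ₁ = 2.1 eV):
KE₁ = E - φ₁ = 11.0503 - 2.1 = 8.9503 eV

For conductor Q (φ₂ = 3.64 eV):
KE₂ = E - φ₂ = 11.0503 - 3.64 = 7.4103 eV

Difference:
ΔKE = KE₁ - KE₂ = 8.9503 - 7.4103 = 1.5400 eV

Note: The difference equals the difference in work functions: 3.64 - 2.1 = 1.54 eV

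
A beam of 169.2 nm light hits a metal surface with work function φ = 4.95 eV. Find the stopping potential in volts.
2.3777 V

The stopping potential V_s satisfies: eV_s = KE_max

First, find KE_max using Einstein's equation:
E_photon = hc/λ = 7.3277 eV
KE_max = E_photon - φ = 7.3277 - 4.95 = 2.3777 eV

Since eV_s = KE_max:
V_s = KE_max/e = 2.3777 V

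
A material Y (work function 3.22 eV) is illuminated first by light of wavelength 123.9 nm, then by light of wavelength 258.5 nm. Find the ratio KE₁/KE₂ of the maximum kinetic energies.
4.3055

Using Einstein's equation: KE_max = hc/λ - φ

For λ₁ = 123.9 nm:
E₁ = hc/λ₁ = 10.0068 eV
KE₁ = E₁ - φ = 10.0068 - 3.22 = 6.7868 eV

For λ₂ = 258.5 nm:
E₂ = hc/λ₂ = 4.7963 eV
KE₂ = E₂ - φ = 4.7963 - 3.22 = 1.5763 eV

Ratio: KE₁/KE₂ = 6.7868/1.5763 = 4.3055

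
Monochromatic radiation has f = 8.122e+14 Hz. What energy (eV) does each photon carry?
3.3590 eV

Using E = hf:

E = hf = (6.626×10⁻³⁴ J·s)(8.122e+14 Hz)
E = 3.3590 eV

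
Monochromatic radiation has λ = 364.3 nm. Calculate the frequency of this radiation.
8.2293e+14 Hz

Using the wave equation: c = fλ

Solving for frequency:
f = c/λ = (3×10⁸ m/s) / (364.3×10⁻⁹ m)
f = 8.2293e+14 Hz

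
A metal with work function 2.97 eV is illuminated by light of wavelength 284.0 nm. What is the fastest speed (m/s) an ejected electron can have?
7.0067e+05 m/s

First, find the maximum kinetic energy:
E_photon = hc/λ = 4.3656 eV
KE_max = E_photon - φ = 4.3656 - 2.97 = 1.3956 eV

Convert to Joules: KE_max = 1.3956 × 1.602×10⁻¹⁹ J = 2.2361e-19 J

Then use KE = ½mv² to find velocity:
v = √(2·KE/m) = √(2 × 2.2361e-19 J / 9.109e-31 kg)
v = 7.0067e+05 m/s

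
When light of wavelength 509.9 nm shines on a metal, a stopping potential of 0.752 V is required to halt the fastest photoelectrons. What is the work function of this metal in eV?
1.68 eV

The stopping potential gives the maximum kinetic energy: KE_max = eV_s = 0.752 eV

From Einstein's photoelectric equation: KE_max = hc/λ - φ
Rearranging: φ = hc/λ - KE_max

Calculate photon energy:
E_photon = hc/λ = (6.626×10⁻³⁴ J·s)(3×10⁸ m/s) / (509.9×10⁻⁹ m) = 2.4315 eV

Therefore:
φ = 2.4315 - 0.752 = 1.68 eV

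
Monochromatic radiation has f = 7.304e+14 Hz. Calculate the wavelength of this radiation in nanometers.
410.45 nm

Using the wave equation: c = fλ

Solving for wavelength:
λ = c/f = (3×10⁸ m/s) / (7.304e+14 Hz)
λ = 410.45 nm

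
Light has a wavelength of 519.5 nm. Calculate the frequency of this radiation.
5.7708e+14 Hz

Using the wave equation: c = fλ

Solving for frequency:
f = c/λ = (3×10⁸ m/s) / (519.5×10⁻⁹ m)
f = 5.7708e+14 Hz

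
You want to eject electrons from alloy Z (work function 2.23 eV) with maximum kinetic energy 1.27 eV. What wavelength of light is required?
354.24 nm

From Einstein's equation: KE_max = hc/λ - φ

Rearranging for λ:
hc/λ = KE_max + φ
λ = hc/(KE_max + φ)

Required photon energy:
E_photon = KE_max + φ = 1.27 + 2.23 = 3.50 eV

Required wavelength:
λ = hc/E_photon = (6.626×10⁻³⁴)(3×10⁸) / (3.50 × 1.602×10⁻¹⁹)
λ = 354.24 nm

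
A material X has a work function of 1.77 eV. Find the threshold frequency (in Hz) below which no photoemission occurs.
4.2798e+14 Hz

The threshold frequency is when the photon energy equals the work function:
hf₀ = φ

Solving for f₀:
f₀ = φ/h = (1.77 eV × 1.602×10⁻¹⁹ J/eV) / (6.626×10⁻³⁴ J·s)
f₀ = 4.2798e+14 Hz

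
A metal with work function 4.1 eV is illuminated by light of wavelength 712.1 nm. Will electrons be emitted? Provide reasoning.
No

For photoemission, the photon energy must exceed the work function.

Photon energy: E = hc/λ = 1.7411 eV
Work function: φ = 4.1 eV

Since E_photon (1.7411 eV) < φ (4.1 eV), photoemission will NOT occur.
The threshold wavelength is λ₀ = hc/φ = 302.4 nm.
Since 712.1 nm > 302.4 nm, the photons lack sufficient energy.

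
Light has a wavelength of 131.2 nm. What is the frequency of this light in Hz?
2.2850e+15 Hz

Using the wave equation: c = fλ

Solving for frequency:
f = c/λ = (3×10⁸ m/s) / (131.2×10⁻⁹ m)
f = 2.2850e+15 Hz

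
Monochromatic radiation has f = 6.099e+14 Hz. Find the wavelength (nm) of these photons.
491.54 nm

Using the wave equation: c = fλ

Solving for wavelength:
λ = c/f = (3×10⁸ m/s) / (6.099e+14 Hz)
λ = 491.54 nm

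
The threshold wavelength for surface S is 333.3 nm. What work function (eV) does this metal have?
3.72 eV

At the threshold wavelength, photon energy equals work function:
φ = hc/λ₀

Calculating:
φ = (6.626×10⁻³⁴ J·s)(3×10⁸ m/s) / (333.3×10⁻⁹ m)
φ = 3.72 eV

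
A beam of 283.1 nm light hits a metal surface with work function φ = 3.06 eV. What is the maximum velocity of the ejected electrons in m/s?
6.8129e+05 m/s

First, find the maximum kinetic energy:
E_photon = hc/λ = 4.3795 eV
KE_max = E_photon - φ = 4.3795 - 3.06 = 1.3195 eV

Convert to Joules: KE_max = 1.3195 × 1.602×10⁻¹⁹ J = 2.1141e-19 J

Then use KE = ½mv² to find velocity:
v = √(2·KE/m) = √(2 × 2.1141e-19 J / 9.109e-31 kg)
v = 6.8129e+05 m/s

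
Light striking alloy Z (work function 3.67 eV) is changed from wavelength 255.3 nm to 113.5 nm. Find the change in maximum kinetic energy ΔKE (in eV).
6.0673 eV

Using Einstein's equation: KE_max = hc/λ - φ

For λ₁ = 255.3 nm:
KE₁ = hc/λ₁ - φ = 4.8564 - 3.67 = 1.1864 eV

For λ₂ = 113.5 nm:
KE₂ = hc/λ₂ - φ = 10.9237 - 3.67 = 7.2537 eV

Change in KE:
ΔKE = KE₂ - KE₁ = 7.2537 - 1.1864 = 6.0673 eV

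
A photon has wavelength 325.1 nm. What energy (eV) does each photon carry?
3.8137 eV

Using E = hf = hc/λ:

E = hc/λ = (6.626×10⁻³⁴ J·s)(3×10⁸ m/s) / (325.1×10⁻⁹ m)
E = 3.8137 eV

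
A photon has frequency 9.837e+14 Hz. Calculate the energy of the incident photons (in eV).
4.0683 eV

Using E = hf:

E = hf = (6.626×10⁻³⁴ J·s)(9.837e+14 Hz)
E = 4.0683 eV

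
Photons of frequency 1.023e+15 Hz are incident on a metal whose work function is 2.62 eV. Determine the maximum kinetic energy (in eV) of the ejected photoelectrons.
1.6108 eV

Using Einstein's photoelectric equation: KE_max = hf - φ

First, calculate the photon energy:
E_photon = hf = (6.626×10⁻³⁴ J·s)(1.023e+15 Hz)
E_photon = 4.2308 eV

Then, the maximum kinetic energy:
KE_max = E_photon - φ = 4.2308 eV - 2.62 eV = 1.6108 eV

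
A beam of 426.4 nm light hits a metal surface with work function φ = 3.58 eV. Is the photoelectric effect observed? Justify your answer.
No

For photoemission, the photon energy must exceed the work function.

Photon energy: E = hc/λ = 2.9077 eV
Work function: φ = 3.58 eV

Since E_photon (2.9077 eV) < φ (3.58 eV), photoemission will NOT occur.
The threshold wavelength is λ₀ = hc/φ = 346.3 nm.
Since 426.4 nm > 346.3 nm, the photons lack sufficient energy.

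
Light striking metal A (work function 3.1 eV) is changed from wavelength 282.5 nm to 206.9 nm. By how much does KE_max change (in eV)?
1.6036 eV

Using Einstein's equation: KE_max = hc/λ - φ

For λ₁ = 282.5 nm:
KE₁ = hc/λ₁ - φ = 4.3888 - 3.1 = 1.2888 eV

For λ₂ = 206.9 nm:
KE₂ = hc/λ₂ - φ = 5.9925 - 3.1 = 2.8925 eV

Change in KE:
ΔKE = KE₂ - KE₁ = 2.8925 - 1.2888 = 1.6036 eV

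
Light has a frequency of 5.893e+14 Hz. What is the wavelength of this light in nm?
508.73 nm

Using the wave equation: c = fλ

Solving for wavelength:
λ = c/f = (3×10⁸ m/s) / (5.893e+14 Hz)
λ = 508.73 nm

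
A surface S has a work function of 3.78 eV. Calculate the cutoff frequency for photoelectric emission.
9.1400e+14 Hz

The threshold frequency is when the photon energy equals the work function:
hf₀ = φ

Solving for f₀:
f₀ = φ/h = (3.78 eV × 1.602×10⁻¹⁹ J/eV) / (6.626×10⁻³⁴ J·s)
f₀ = 9.1400e+14 Hz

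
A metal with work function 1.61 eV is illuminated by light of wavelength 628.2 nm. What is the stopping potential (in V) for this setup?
0.3636 V

The stopping potential V_s satisfies: eV_s = KE_max

First, find KE_max using Einstein's equation:
E_photon = hc/λ = 1.9736 eV
KE_max = E_photon - φ = 1.9736 - 1.61 = 0.3636 eV

Since eV_s = KE_max:
V_s = KE_max/e = 0.3636 V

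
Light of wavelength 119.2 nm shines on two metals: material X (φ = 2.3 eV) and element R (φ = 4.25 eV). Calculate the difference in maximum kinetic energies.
1.9500 eV

Using KE_max = hc/λ - φ for each metal:

Photon energy: E = hc/λ = 10.4014 eV

For material X (φ₁ = 2.3 eV):
KE₁ = E - φ₁ = 10.4014 - 2.3 = 8.1014 eV

For element R (φ₂ = 4.25 eV):
KE₂ = E - φ₂ = 10.4014 - 4.25 = 6.1514 eV

Difference:
ΔKE = KE₁ - KE₂ = 8.1014 - 6.1514 = 1.9500 eV

Note: The difference equals the difference in work functions: 4.25 - 2.3 = 1.95 eV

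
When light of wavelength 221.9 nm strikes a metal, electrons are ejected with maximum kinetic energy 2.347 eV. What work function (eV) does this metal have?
3.24 eV

From Einstein's photoelectric equation: KE_max = hf - φ = hc/λ - φ

Rearranging for φ:
φ = hc/λ - KE_max

Calculate photon energy:
E_photon = hc/λ = 5.5874 eV

Therefore:
φ = 5.5874 - 2.347 = 3.24 eV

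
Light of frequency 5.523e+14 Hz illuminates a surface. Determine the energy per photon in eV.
2.2841 eV

Using E = hf:

E = hf = (6.626×10⁻³⁴ J·s)(5.523e+14 Hz)
E = 2.2841 eV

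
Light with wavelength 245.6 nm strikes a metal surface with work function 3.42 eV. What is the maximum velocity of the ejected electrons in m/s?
7.5680e+05 m/s

First, find the maximum kinetic energy:
E_photon = hc/λ = 5.0482 eV
KE_max = E_photon - φ = 5.0482 - 3.42 = 1.6282 eV

Convert to Joules: KE_max = 1.6282 × 1.602×10⁻¹⁹ J = 2.6087e-19 J

Then use KE = ½mv² to find velocity:
v = √(2·KE/m) = √(2 × 2.6087e-19 J / 9.109e-31 kg)
v = 7.5680e+05 m/s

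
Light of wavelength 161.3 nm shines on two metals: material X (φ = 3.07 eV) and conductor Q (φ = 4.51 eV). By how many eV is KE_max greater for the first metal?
1.4400 eV

Using KE_max = hc/λ - φ for each metal:

Photon energy: E = hc/λ = 7.6866 eV

For material X (φ₁ = 3.07 eV):
KE₁ = E - φ₁ = 7.6866 - 3.07 = 4.6166 eV

For conductor Q (φ₂ = 4.51 eV):
KE₂ = E - φ₂ = 7.6866 - 4.51 = 3.1766 eV

Difference:
ΔKE = KE₁ - KE₂ = 4.6166 - 3.1766 = 1.4400 eV

Note: The difference equals the difference in work functions: 4.51 - 3.07 = 1.44 eV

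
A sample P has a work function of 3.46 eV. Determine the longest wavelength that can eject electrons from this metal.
358.34 nm

The threshold wavelength is when the photon energy equals the work function:
hc/λ₀ = φ

Solving for λ₀:
λ₀ = hc/φ = (6.626×10⁻³⁴ J·s)(3×10⁸ m/s) / (3.46 eV × 1.602×10⁻¹⁹ J/eV)
λ₀ = 358.34 nm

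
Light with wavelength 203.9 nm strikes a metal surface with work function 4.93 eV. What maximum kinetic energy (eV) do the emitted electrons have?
1.1506 eV

Using Einstein's photoelectric equation: KE_max = hf - φ = hc/λ - φ

First, calculate the photon energy:
E_photon = hc/λ = (6.626×10⁻³⁴ J·s)(3×10⁸ m/s) / (203.9×10⁻⁹ m)
E_photon = 6.0806 eV

Then, the maximum kinetic energy:
KE_max = E_photon - φ = 6.0806 eV - 4.93 eV = 1.1506 eV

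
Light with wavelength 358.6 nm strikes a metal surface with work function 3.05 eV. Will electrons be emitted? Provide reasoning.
Yes

For photoemission, the photon energy must exceed the work function.

Photon energy: E = hc/λ = 3.4575 eV
Work function: φ = 3.05 eV

Since E_photon (3.4575 eV) > φ (3.05 eV), photoemission WILL occur.
The threshold wavelength is λ₀ = hc/φ = 406.5 nm.
Since 358.6 nm < 406.5 nm, the light has sufficient energy.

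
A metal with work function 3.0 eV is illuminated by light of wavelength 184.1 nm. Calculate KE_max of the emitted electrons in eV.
3.7346 eV

Using Einstein's photoelectric equation: KE_max = hf - φ = hc/λ - φ

First, calculate the photon energy:
E_photon = hc/λ = (6.626×10⁻³⁴ J·s)(3×10⁸ m/s) / (184.1×10⁻⁹ m)
E_photon = 6.7346 eV

Then, the maximum kinetic energy:
KE_max = E_photon - φ = 6.7346 eV - 3.0 eV = 3.7346 eV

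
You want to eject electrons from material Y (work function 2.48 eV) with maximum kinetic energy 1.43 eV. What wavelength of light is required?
317.10 nm

From Einstein's equation: KE_max = hc/λ - φ

Rearranging for λ:
hc/λ = KE_max + φ
λ = hc/(KE_max + φ)

Required photon energy:
E_photon = KE_max + φ = 1.43 + 2.48 = 3.91 eV

Required wavelength:
λ = hc/E_photon = (6.626×10⁻³⁴)(3×10⁸) / (3.91 × 1.602×10⁻¹⁹)
λ = 317.10 nm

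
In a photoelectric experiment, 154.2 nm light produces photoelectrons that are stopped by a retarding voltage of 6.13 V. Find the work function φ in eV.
1.91 eV

The stopping potential gives the maximum kinetic energy: KE_max = eV_s = 6.13 eV

From Einstein's photoelectric equation: KE_max = hc/λ - φ
Rearranging: φ = hc/λ - KE_max

Calculate photon energy:
E_photon = hc/λ = (6.626×10⁻³⁴ J·s)(3×10⁸ m/s) / (154.2×10⁻⁹ m) = 8.0405 eV

Therefore:
φ = 8.0405 - 6.13 = 1.91 eV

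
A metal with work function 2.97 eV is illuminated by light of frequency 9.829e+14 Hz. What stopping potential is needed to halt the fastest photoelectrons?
1.0949 V

The stopping potential V_s satisfies: eV_s = KE_max

First, find KE_max using Einstein's equation:
E_photon = hf = (6.626×10⁻³⁴ J·s)(9.829e+14 Hz) = 4.0649 eV
KE_max = E_photon - φ = 4.0649 - 2.97 = 1.0949 eV

Since eV_s = KE_max:
V_s = KE_max/e = 1.0949 V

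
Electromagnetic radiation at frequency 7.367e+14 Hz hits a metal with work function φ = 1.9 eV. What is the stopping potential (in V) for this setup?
1.1467 V

The stopping potential V_s satisfies: eV_s = KE_max

First, find KE_max using Einstein's equation:
E_photon = hf = (6.626×10⁻³⁴ J·s)(7.367e+14 Hz) = 3.0467 eV
KE_max = E_photon - φ = 3.0467 - 1.9 = 1.1467 eV

Since eV_s = KE_max:
V_s = KE_max/e = 1.1467 V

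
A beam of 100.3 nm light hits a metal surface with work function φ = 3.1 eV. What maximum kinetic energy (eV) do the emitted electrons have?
9.2613 eV

Using Einstein's photoelectric equation: KE_max = hf - φ = hc/λ - φ

First, calculate the photon energy:
E_photon = hc/λ = (6.626×10⁻³⁴ J·s)(3×10⁸ m/s) / (100.3×10⁻⁹ m)
E_photon = 12.3613 eV

Then, the maximum kinetic energy:
KE_max = E_photon - φ = 12.3613 eV - 3.1 eV = 9.2613 eV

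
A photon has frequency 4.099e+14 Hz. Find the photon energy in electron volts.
1.6952 eV

Using E = hf:

E = hf = (6.626×10⁻³⁴ J·s)(4.099e+14 Hz)
E = 1.6952 eV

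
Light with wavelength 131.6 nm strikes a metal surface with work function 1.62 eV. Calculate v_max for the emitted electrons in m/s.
1.6566e+06 m/s

First, find the maximum kinetic energy:
E_photon = hc/λ = 9.4213 eV
KE_max = E_photon - φ = 9.4213 - 1.62 = 7.8013 eV

Convert to Joules: KE_max = 7.8013 × 1.602×10⁻¹⁹ J = 1.2499e-18 J

Then use KE = ½mv² to find velocity:
v = √(2·KE/m) = √(2 × 1.2499e-18 J / 9.109e-31 kg)
v = 1.6566e+06 m/s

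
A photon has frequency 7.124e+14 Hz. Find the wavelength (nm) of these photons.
420.82 nm

Using the wave equation: c = fλ

Solving for wavelength:
λ = c/f = (3×10⁸ m/s) / (7.124e+14 Hz)
λ = 420.82 nm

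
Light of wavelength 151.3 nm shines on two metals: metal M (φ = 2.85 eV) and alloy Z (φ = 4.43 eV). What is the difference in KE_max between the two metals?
1.5800 eV

Using KE_max = hc/λ - φ for each metal:

Photon energy: E = hc/λ = 8.1946 eV

For metal M (φ₁ = 2.85 eV):
KE₁ = E - φ₁ = 8.1946 - 2.85 = 5.3446 eV

For alloy Z (φ₂ = 4.43 eV):
KE₂ = E - φ₂ = 8.1946 - 4.43 = 3.7646 eV

Difference:
ΔKE = KE₁ - KE₂ = 5.3446 - 3.7646 = 1.5800 eV

Note: The difference equals the difference in work functions: 4.43 - 2.85 = 1.58 eV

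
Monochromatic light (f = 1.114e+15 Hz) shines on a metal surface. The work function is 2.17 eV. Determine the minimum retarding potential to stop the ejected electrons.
2.4371 V

The stopping potential V_s satisfies: eV_s = KE_max

First, find KE_max using Einstein's equation:
E_photon = hf = (6.626×10⁻³⁴ J·s)(1.114e+15 Hz) = 4.6071 eV
KE_max = E_photon - φ = 4.6071 - 2.17 = 2.4371 eV

Since eV_s = KE_max:
V_s = KE_max/e = 2.4371 V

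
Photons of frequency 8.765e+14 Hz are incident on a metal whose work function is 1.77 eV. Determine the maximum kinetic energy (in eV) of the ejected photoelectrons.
1.8549 eV

Using Einstein's photoelectric equation: KE_max = hf - φ

First, calculate the photon energy:
E_photon = hf = (6.626×10⁻³⁴ J·s)(8.765e+14 Hz)
E_photon = 3.6249 eV

Then, the maximum kinetic energy:
KE_max = E_photon - φ = 3.6249 eV - 1.77 eV = 1.8549 eV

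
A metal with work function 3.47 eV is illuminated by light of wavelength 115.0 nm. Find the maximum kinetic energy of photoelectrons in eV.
7.3112 eV

Using Einstein's photoelectric equation: KE_max = hf - φ = hc/λ - φ

First, calculate the photon energy:
E_photon = hc/λ = (6.626×10⁻³⁴ J·s)(3×10⁸ m/s) / (115.0×10⁻⁹ m)
E_photon = 10.7812 eV

Then, the maximum kinetic energy:
KE_max = E_photon - φ = 10.7812 eV - 3.47 eV = 7.3112 eV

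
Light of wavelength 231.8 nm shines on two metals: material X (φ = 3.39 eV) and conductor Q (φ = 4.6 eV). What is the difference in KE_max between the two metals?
1.2100 eV

Using KE_max = hc/λ - φ for each metal:

Photon energy: E = hc/λ = 5.3488 eV

For material X (φ₁ = 3.39 eV):
KE₁ = E - φ₁ = 5.3488 - 3.39 = 1.9588 eV

For conductor Q (φ₂ = 4.6 eV):
KE₂ = E - φ₂ = 5.3488 - 4.6 = 0.7488 eV

Difference:
ΔKE = KE₁ - KE₂ = 1.9588 - 0.7488 = 1.2100 eV

Note: The difference equals the difference in work functions: 4.6 - 3.39 = 1.21 eV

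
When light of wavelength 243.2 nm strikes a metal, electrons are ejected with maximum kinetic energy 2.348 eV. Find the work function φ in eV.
2.75 eV

From Einstein's photoelectric equation: KE_max = hf - φ = hc/λ - φ

Rearranging for φ:
φ = hc/λ - KE_max

Calculate photon energy:
E_photon = hc/λ = 5.0980 eV

Therefore:
φ = 5.0980 - 2.348 = 2.75 eV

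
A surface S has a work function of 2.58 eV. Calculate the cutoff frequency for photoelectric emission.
6.2384e+14 Hz

The threshold frequency is when the photon energy equals the work function:
hf₀ = φ

Solving for f₀:
f₀ = φ/h = (2.58 eV × 1.602×10⁻¹⁹ J/eV) / (6.626×10⁻³⁴ J·s)
f₀ = 6.2384e+14 Hz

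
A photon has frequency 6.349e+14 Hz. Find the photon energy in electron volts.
2.6257 eV

Using E = hf:

E = hf = (6.626×10⁻³⁴ J·s)(6.349e+14 Hz)
E = 2.6257 eV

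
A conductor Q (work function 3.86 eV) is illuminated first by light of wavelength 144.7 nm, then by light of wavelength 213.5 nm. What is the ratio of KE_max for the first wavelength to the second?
2.4180

Using Einstein's equation: KE_max = hc/λ - φ

For λ₁ = 144.7 nm:
E₁ = hc/λ₁ = 8.5684 eV
KE₁ = E₁ - φ = 8.5684 - 3.86 = 4.7084 eV

For λ₂ = 213.5 nm:
E₂ = hc/λ₂ = 5.8072 eV
KE₂ = E₂ - φ = 5.8072 - 3.86 = 1.9472 eV

Ratio: KE₁/KE₂ = 4.7084/1.9472 = 2.4180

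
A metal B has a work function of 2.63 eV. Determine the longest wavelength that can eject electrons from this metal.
471.42 nm

The threshold wavelength is when the photon energy equals the work function:
hc/λ₀ = φ

Solving for λ₀:
λ₀ = hc/φ = (6.626×10⁻³⁴ J·s)(3×10⁸ m/s) / (2.63 eV × 1.602×10⁻¹⁹ J/eV)
λ₀ = 471.42 nm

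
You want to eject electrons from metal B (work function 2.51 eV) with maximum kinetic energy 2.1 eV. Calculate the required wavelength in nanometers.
268.95 nm

From Einstein's equation: KE_max = hc/λ - φ

Rearranging for λ:
hc/λ = KE_max + φ
λ = hc/(KE_max + φ)

Required photon energy:
E_photon = KE_max + φ = 2.1 + 2.51 = 4.61 eV

Required wavelength:
λ = hc/E_photon = (6.626×10⁻³⁴)(3×10⁸) / (4.61 × 1.602×10⁻¹⁹)
λ = 268.95 nm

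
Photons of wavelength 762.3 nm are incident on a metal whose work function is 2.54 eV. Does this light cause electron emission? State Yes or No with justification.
No

For photoemission, the photon energy must exceed the work function.

Photon energy: E = hc/λ = 1.6264 eV
Work function: φ = 2.54 eV

Since E_photon (1.6264 eV) < φ (2.54 eV), photoemission will NOT occur.
The threshold wavelength is λ₀ = hc/φ = 488.1 nm.
Since 762.3 nm > 488.1 nm, the photons lack sufficient energy.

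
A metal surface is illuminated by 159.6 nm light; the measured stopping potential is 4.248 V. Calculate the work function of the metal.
3.52 eV

The stopping potential gives the maximum kinetic energy: KE_max = eV_s = 4.248 eV

From Einstein's photoelectric equation: KE_max = hc/λ - φ
Rearranging: φ = hc/λ - KE_max

Calculate photon energy:
E_photon = hc/λ = (6.626×10⁻³⁴ J·s)(3×10⁸ m/s) / (159.6×10⁻⁹ m) = 7.7684 eV

Therefore:
φ = 7.7684 - 4.248 = 3.52 eV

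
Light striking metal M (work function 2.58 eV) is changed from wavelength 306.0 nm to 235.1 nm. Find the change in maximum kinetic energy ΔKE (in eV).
1.2219 eV

Using Einstein's equation: KE_max = hc/λ - φ

For λ₁ = 306.0 nm:
KE₁ = hc/λ₁ - φ = 4.0518 - 2.58 = 1.4718 eV

For λ₂ = 235.1 nm:
KE₂ = hc/λ₂ - φ = 5.2737 - 2.58 = 2.6937 eV

Change in KE:
ΔKE = KE₂ - KE₁ = 2.6937 - 1.4718 = 1.2219 eV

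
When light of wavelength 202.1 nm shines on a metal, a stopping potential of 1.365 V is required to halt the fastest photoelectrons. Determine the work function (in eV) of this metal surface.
4.77 eV

The stopping potential gives the maximum kinetic energy: KE_max = eV_s = 1.365 eV

From Einstein's photoelectric equation: KE_max = hc/λ - φ
Rearranging: φ = hc/λ - KE_max

Calculate photon energy:
E_photon = hc/λ = (6.626×10⁻³⁴ J·s)(3×10⁸ m/s) / (202.1×10⁻⁹ m) = 6.1348 eV

Therefore:
φ = 6.1348 - 1.365 = 4.77 eV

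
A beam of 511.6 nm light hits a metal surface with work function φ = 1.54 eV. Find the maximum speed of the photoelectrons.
5.5747e+05 m/s

First, find the maximum kinetic energy:
E_photon = hc/λ = 2.4235 eV
KE_max = E_photon - φ = 2.4235 - 1.54 = 0.8835 eV

Convert to Joules: KE_max = 0.8835 × 1.602×10⁻¹⁹ J = 1.4155e-19 J

Then use KE = ½mv² to find velocity:
v = √(2·KE/m) = √(2 × 1.4155e-19 J / 9.109e-31 kg)
v = 5.5747e+05 m/s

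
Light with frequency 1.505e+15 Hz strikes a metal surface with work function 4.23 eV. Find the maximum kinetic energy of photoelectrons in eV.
1.9942 eV

Using Einstein's photoelectric equation: KE_max = hf - φ

First, calculate the photon energy:
E_photon = hf = (6.626×10⁻³⁴ J·s)(1.505e+15 Hz)
E_photon = 6.2242 eV

Then, the maximum kinetic energy:
KE_max = E_photon - φ = 6.2242 eV - 4.23 eV = 1.9942 eV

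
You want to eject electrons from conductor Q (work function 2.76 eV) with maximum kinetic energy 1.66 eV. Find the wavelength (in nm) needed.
280.51 nm

From Einstein's equation: KE_max = hc/λ - φ

Rearranging for λ:
hc/λ = KE_max + φ
λ = hc/(KE_max + φ)

Required photon energy:
E_photon = KE_max + φ = 1.66 + 2.76 = 4.42 eV

Required wavelength:
λ = hc/E_photon = (6.626×10⁻³⁴)(3×10⁸) / (4.42 × 1.602×10⁻¹⁹)
λ = 280.51 nm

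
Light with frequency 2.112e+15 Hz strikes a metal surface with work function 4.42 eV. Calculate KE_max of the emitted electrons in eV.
4.3145 eV

Using Einstein's photoelectric equation: KE_max = hf - φ

First, calculate the photon energy:
E_photon = hf = (6.626×10⁻³⁴ J·s)(2.112e+15 Hz)
E_photon = 8.7345 eV

Then, the maximum kinetic energy:
KE_max = E_photon - φ = 8.7345 eV - 4.42 eV = 4.3145 eV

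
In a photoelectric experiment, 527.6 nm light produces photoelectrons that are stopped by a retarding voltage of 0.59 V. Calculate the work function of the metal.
1.76 eV

The stopping potential gives the maximum kinetic energy: KE_max = eV_s = 0.59 eV

From Einstein's photoelectric equation: KE_max = hc/λ - φ
Rearranging: φ = hc/λ - KE_max

Calculate photon energy:
E_photon = hc/λ = (6.626×10⁻³⁴ J·s)(3×10⁸ m/s) / (527.6×10⁻⁹ m) = 2.3500 eV

Therefore:
φ = 2.3500 - 0.59 = 1.76 eV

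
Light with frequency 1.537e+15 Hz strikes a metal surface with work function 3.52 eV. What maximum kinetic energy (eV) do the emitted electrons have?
2.8365 eV

Using Einstein's photoelectric equation: KE_max = hf - φ

First, calculate the photon energy:
E_photon = hf = (6.626×10⁻³⁴ J·s)(1.537e+15 Hz)
E_photon = 6.3565 eV

Then, the maximum kinetic energy:
KE_max = E_photon - φ = 6.3565 eV - 3.52 eV = 2.8365 eV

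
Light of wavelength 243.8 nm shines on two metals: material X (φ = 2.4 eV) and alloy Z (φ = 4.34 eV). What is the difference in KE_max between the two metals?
1.9400 eV

Using KE_max = hc/λ - φ for each metal:

Photon energy: E = hc/λ = 5.0855 eV

For material X (φ₁ = 2.4 eV):
KE₁ = E - φ₁ = 5.0855 - 2.4 = 2.6855 eV

For alloy Z (φ₂ = 4.34 eV):
KE₂ = E - φ₂ = 5.0855 - 4.34 = 0.7455 eV

Difference:
ΔKE = KE₁ - KE₂ = 2.6855 - 0.7455 = 1.9400 eV

Note: The difference equals the difference in work functions: 4.34 - 2.4 = 1.94 eV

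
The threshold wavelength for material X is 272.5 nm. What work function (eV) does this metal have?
4.55 eV

At the threshold wavelength, photon energy equals work function:
φ = hc/λ₀

Calculating:
φ = (6.626×10⁻³⁴ J·s)(3×10⁸ m/s) / (272.5×10⁻⁹ m)
φ = 4.55 eV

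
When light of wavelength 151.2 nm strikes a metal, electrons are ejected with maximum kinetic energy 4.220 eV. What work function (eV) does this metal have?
3.98 eV

From Einstein's photoelectric equation: KE_max = hf - φ = hc/λ - φ

Rearranging for φ:
φ = hc/λ - KE_max

Calculate photon energy:
E_photon = hc/λ = 8.2000 eV

Therefore:
φ = 8.2000 - 4.220 = 3.98 eV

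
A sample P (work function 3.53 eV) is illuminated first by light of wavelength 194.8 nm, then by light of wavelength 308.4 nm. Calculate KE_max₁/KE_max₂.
5.7823

Using Einstein's equation: KE_max = hc/λ - φ

For λ₁ = 194.8 nm:
E₁ = hc/λ₁ = 6.3647 eV
KE₁ = E₁ - φ = 6.3647 - 3.53 = 2.8347 eV

For λ₂ = 308.4 nm:
E₂ = hc/λ₂ = 4.0202 eV
KE₂ = E₂ - φ = 4.0202 - 3.53 = 0.4902 eV

Ratio: KE₁/KE₂ = 2.8347/0.4902 = 5.7823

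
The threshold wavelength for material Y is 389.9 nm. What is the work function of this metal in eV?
3.18 eV

At the threshold wavelength, photon energy equals work function:
φ = hc/λ₀

Calculating:
φ = (6.626×10⁻³⁴ J·s)(3×10⁸ m/s) / (389.9×10⁻⁹ m)
φ = 3.18 eV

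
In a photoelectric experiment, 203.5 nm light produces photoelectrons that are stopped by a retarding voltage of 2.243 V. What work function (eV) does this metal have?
3.85 eV

The stopping potential gives the maximum kinetic energy: KE_max = eV_s = 2.243 eV

From Einstein's photoelectric equation: KE_max = hc/λ - φ
Rearranging: φ = hc/λ - KE_max

Calculate photon energy:
E_photon = hc/λ = (6.626×10⁻³⁴ J·s)(3×10⁸ m/s) / (203.5×10⁻⁹ m) = 6.0926 eV

Therefore:
φ = 6.0926 - 2.243 = 3.85 eV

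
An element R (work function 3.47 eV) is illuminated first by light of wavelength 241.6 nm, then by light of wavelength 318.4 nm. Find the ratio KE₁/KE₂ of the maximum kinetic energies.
3.9196

Using Einstein's equation: KE_max = hc/λ - φ

For λ₁ = 241.6 nm:
E₁ = hc/λ₁ = 5.1318 eV
KE₁ = E₁ - φ = 5.1318 - 3.47 = 1.6618 eV

For λ₂ = 318.4 nm:
E₂ = hc/λ₂ = 3.8940 eV
KE₂ = E₂ - φ = 3.8940 - 3.47 = 0.4240 eV

Ratio: KE₁/KE₂ = 1.6618/0.4240 = 3.9196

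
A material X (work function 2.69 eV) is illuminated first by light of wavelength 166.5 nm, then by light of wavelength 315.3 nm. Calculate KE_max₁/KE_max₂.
3.8289

Using Einstein's equation: KE_max = hc/λ - φ

For λ₁ = 166.5 nm:
E₁ = hc/λ₁ = 7.4465 eV
KE₁ = E₁ - φ = 7.4465 - 2.69 = 4.7565 eV

For λ₂ = 315.3 nm:
E₂ = hc/λ₂ = 3.9323 eV
KE₂ = E₂ - φ = 3.9323 - 2.69 = 1.2423 eV

Ratio: KE₁/KE₂ = 4.7565/1.2423 = 3.8289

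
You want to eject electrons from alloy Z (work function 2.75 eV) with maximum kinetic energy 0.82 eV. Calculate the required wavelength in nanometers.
347.29 nm

From Einstein's equation: KE_max = hc/λ - φ

Rearranging for λ:
hc/λ = KE_max + φ
λ = hc/(KE_max + φ)

Required photon energy:
E_photon = KE_max + φ = 0.82 + 2.75 = 3.57 eV

Required wavelength:
λ = hc/E_photon = (6.626×10⁻³⁴)(3×10⁸) / (3.57 × 1.602×10⁻¹⁹)
λ = 347.29 nm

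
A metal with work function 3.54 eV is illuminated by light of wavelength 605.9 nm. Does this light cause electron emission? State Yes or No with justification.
No

For photoemission, the photon energy must exceed the work function.

Photon energy: E = hc/λ = 2.0463 eV
Work function: φ = 3.54 eV

Since E_photon (2.0463 eV) < φ (3.54 eV), photoemission will NOT occur.
The threshold wavelength is λ₀ = hc/φ = 350.2 nm.
Since 605.9 nm > 350.2 nm, the photons lack sufficient energy.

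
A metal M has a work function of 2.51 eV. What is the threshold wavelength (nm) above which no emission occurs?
493.96 nm

The threshold wavelength is when the photon energy equals the work function:
hc/λ₀ = φ

Solving for λ₀:
λ₀ = hc/φ = (6.626×10⁻³⁴ J·s)(3×10⁸ m/s) / (2.51 eV × 1.602×10⁻¹⁹ J/eV)
λ₀ = 493.96 nm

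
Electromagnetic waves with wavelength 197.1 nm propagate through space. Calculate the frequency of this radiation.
1.5210e+15 Hz

Using the wave equation: c = fλ

Solving for frequency:
f = c/λ = (3×10⁸ m/s) / (197.1×10⁻⁹ m)
f = 1.5210e+15 Hz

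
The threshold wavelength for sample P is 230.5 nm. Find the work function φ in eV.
5.38 eV

At the threshold wavelength, photon energy equals work function:
φ = hc/λ₀

Calculating:
φ = (6.626×10⁻³⁴ J·s)(3×10⁸ m/s) / (230.5×10⁻⁹ m)
φ = 5.38 eV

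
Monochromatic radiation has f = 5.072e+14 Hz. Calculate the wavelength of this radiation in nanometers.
591.07 nm

Using the wave equation: c = fλ

Solving for wavelength:
λ = c/f = (3×10⁸ m/s) / (5.072e+14 Hz)
λ = 591.07 nm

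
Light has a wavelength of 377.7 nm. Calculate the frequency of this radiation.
7.9373e+14 Hz

Using the wave equation: c = fλ

Solving for frequency:
f = c/λ = (3×10⁸ m/s) / (377.7×10⁻⁹ m)
f = 7.9373e+14 Hz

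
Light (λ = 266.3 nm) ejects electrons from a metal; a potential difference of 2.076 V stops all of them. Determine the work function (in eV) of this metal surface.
2.58 eV

The stopping potential gives the maximum kinetic energy: KE_max = eV_s = 2.076 eV

From Einstein's photoelectric equation: KE_max = hc/λ - φ
Rearranging: φ = hc/λ - KE_max

Calculate photon energy:
E_photon = hc/λ = (6.626×10⁻³⁴ J·s)(3×10⁸ m/s) / (266.3×10⁻⁹ m) = 4.6558 eV

Therefore:
φ = 4.6558 - 2.076 = 2.58 eV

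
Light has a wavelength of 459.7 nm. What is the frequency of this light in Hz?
6.5215e+14 Hz

Using the wave equation: c = fλ

Solving for frequency:
f = c/λ = (3×10⁸ m/s) / (459.7×10⁻⁹ m)
f = 6.5215e+14 Hz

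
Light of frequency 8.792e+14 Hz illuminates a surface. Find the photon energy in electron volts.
3.6361 eV

Using E = hf:

E = hf = (6.626×10⁻³⁴ J·s)(8.792e+14 Hz)
E = 3.6361 eV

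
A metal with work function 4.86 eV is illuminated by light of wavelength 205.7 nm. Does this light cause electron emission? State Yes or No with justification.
Yes

For photoemission, the photon energy must exceed the work function.

Photon energy: E = hc/λ = 6.0274 eV
Work function: φ = 4.86 eV

Since E_photon (6.0274 eV) > φ (4.86 eV), photoemission WILL occur.
The threshold wavelength is λ₀ = hc/φ = 255.1 nm.
Since 205.7 nm < 255.1 nm, the light has sufficient energy.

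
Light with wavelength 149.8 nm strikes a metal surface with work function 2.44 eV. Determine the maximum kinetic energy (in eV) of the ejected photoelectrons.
5.8366 eV

Using Einstein's photoelectric equation: KE_max = hf - φ = hc/λ - φ

First, calculate the photon energy:
E_photon = hc/λ = (6.626×10⁻³⁴ J·s)(3×10⁸ m/s) / (149.8×10⁻⁹ m)
E_photon = 8.2766 eV

Then, the maximum kinetic energy:
KE_max = E_photon - φ = 8.2766 eV - 2.44 eV = 5.8366 eV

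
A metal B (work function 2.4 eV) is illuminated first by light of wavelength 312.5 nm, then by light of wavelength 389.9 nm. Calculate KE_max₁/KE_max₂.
2.0099

Using Einstein's equation: KE_max = hc/λ - φ

For λ₁ = 312.5 nm:
E₁ = hc/λ₁ = 3.9675 eV
KE₁ = E₁ - φ = 3.9675 - 2.4 = 1.5675 eV

For λ₂ = 389.9 nm:
E₂ = hc/λ₂ = 3.1799 eV
KE₂ = E₂ - φ = 3.1799 - 2.4 = 0.7799 eV

Ratio: KE₁/KE₂ = 1.5675/0.7799 = 2.0099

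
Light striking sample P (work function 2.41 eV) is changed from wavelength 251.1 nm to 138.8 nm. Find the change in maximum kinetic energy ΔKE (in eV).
3.9949 eV

Using Einstein's equation: KE_max = hc/λ - φ

For λ₁ = 251.1 nm:
KE₁ = hc/λ₁ - φ = 4.9376 - 2.41 = 2.5276 eV

For λ₂ = 138.8 nm:
KE₂ = hc/λ₂ - φ = 8.9326 - 2.41 = 6.5226 eV

Change in KE:
ΔKE = KE₂ - KE₁ = 6.5226 - 2.5276 = 3.9949 eV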